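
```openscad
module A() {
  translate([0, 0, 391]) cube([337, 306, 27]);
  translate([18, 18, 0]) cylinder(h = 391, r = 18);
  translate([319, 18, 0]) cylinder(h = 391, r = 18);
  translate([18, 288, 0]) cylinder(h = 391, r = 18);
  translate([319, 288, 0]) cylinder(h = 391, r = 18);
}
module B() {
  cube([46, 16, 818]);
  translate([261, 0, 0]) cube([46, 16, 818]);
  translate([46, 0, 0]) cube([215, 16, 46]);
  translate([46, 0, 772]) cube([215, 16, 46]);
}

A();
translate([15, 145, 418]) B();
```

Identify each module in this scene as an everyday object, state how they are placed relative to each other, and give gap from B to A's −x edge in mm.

The picture frame's min-x is at 15; the stool's min-x is 0; gap = 15 mm.

A is a stool. B is a picture frame. The picture frame is on top of the stool, centred. The gap from the picture frame to the stool's −x edge is 15 mm.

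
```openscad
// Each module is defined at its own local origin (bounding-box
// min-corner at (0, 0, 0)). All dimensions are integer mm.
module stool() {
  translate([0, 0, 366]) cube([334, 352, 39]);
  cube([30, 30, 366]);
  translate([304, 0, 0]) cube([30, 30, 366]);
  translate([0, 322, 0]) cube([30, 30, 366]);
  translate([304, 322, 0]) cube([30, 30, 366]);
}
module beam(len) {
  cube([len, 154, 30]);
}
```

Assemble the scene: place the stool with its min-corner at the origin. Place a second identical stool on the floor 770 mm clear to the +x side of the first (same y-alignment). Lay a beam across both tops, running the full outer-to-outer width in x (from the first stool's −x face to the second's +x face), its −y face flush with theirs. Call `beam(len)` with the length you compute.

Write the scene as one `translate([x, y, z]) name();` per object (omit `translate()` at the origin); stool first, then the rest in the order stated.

stool();
translate([1104, 0, 0]) stool();
translate([0, 0, 405]) beam(1438);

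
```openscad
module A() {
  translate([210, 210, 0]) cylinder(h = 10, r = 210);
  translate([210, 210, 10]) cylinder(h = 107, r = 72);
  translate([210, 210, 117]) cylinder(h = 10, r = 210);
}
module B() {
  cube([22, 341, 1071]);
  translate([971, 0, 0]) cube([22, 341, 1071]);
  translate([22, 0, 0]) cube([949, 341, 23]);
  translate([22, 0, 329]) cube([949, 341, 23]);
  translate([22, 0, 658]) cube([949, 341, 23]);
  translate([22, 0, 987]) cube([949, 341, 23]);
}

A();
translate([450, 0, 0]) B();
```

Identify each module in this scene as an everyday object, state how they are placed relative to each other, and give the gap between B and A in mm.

The bookshelf's nearest face is 30 mm from the spool's +x face.

A is a spool. B is a bookshelf. The bookshelf is on the floor beside the spool on its +x side. The gap between the bookshelf and the spool is 30 mm.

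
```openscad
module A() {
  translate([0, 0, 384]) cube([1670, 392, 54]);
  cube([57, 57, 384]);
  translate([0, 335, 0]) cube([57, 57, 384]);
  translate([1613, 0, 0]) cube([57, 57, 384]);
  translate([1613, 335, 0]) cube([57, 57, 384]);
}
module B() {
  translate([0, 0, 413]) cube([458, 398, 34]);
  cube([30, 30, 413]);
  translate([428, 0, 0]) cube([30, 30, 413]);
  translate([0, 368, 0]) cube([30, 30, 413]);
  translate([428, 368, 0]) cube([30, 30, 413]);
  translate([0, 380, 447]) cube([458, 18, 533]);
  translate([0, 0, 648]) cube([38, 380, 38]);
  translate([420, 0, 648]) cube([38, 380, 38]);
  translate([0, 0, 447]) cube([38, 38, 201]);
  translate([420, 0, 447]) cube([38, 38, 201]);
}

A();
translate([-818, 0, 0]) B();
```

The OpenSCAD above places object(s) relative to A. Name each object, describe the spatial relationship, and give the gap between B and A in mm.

The chair's nearest face is 360 mm from the bench's −x face.

A is a bench. B is a chair. The chair is on the floor beside the bench on its −x side. The gap between the chair and the bench is 360 mm.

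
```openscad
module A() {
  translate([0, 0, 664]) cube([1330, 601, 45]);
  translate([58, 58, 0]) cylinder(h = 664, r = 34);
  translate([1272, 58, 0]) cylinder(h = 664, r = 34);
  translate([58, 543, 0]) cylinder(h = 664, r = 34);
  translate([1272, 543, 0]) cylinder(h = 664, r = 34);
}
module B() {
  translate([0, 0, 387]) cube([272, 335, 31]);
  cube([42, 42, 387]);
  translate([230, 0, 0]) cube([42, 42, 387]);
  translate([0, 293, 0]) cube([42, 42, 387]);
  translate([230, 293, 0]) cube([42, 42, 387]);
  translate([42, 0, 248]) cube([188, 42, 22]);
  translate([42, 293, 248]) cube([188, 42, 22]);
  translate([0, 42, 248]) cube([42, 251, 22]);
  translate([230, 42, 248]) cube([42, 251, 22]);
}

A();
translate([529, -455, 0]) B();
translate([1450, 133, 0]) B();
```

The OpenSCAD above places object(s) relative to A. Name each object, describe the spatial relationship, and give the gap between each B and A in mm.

Each stool's nearest face is 120 mm from the table's bounding box.

A is a table. B is a stool. Two stools sit around the table at the −y, +x sides. The gap between each stool and the table is 120 mm.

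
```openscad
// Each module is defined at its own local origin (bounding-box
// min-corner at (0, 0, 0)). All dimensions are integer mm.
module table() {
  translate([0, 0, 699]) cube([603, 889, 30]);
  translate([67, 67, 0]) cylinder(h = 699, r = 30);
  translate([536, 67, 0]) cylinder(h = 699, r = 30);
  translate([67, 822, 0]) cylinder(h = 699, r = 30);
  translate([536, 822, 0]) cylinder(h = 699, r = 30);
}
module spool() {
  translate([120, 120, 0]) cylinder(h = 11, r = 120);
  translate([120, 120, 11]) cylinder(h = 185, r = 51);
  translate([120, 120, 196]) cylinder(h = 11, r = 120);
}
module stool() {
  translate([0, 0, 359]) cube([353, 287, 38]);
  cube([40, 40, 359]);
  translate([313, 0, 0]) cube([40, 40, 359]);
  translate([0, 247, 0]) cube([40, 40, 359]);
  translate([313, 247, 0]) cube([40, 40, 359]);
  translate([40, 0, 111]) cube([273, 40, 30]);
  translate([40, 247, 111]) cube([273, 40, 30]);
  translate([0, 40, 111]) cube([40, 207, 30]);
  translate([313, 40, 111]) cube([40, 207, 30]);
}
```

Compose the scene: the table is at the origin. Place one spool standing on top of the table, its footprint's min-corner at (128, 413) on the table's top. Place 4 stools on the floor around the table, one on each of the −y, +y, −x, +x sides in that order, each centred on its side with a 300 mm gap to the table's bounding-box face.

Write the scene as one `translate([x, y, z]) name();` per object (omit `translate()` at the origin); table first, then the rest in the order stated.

table();
translate([128, 413, 729]) spool();
translate([125, -587, 0]) stool();
translate([125, 1189, 0]) stool();
translate([-653, 301, 0]) stool();
translate([903, 301, 0]) stool();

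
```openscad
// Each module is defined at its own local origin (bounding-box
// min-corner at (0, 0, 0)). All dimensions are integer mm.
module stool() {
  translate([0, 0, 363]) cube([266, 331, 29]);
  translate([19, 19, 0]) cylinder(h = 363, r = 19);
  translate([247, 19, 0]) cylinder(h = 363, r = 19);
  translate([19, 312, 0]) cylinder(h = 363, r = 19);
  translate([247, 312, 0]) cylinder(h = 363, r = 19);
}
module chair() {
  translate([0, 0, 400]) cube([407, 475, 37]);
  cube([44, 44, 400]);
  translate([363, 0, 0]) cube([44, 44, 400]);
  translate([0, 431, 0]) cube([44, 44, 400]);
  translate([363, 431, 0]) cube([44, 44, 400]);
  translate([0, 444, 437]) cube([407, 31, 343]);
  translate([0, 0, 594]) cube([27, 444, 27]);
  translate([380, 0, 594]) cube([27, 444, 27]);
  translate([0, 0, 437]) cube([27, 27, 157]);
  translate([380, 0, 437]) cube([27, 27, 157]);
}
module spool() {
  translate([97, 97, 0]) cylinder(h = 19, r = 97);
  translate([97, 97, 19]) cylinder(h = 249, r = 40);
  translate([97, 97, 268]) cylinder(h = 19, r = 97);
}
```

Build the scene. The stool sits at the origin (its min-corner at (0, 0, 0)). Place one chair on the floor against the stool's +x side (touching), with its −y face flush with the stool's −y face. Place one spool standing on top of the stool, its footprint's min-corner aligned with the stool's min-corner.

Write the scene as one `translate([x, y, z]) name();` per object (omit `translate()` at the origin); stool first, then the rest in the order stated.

stool();
translate([266, 0, 0]) chair();
translate([0, 0, 392]) spool();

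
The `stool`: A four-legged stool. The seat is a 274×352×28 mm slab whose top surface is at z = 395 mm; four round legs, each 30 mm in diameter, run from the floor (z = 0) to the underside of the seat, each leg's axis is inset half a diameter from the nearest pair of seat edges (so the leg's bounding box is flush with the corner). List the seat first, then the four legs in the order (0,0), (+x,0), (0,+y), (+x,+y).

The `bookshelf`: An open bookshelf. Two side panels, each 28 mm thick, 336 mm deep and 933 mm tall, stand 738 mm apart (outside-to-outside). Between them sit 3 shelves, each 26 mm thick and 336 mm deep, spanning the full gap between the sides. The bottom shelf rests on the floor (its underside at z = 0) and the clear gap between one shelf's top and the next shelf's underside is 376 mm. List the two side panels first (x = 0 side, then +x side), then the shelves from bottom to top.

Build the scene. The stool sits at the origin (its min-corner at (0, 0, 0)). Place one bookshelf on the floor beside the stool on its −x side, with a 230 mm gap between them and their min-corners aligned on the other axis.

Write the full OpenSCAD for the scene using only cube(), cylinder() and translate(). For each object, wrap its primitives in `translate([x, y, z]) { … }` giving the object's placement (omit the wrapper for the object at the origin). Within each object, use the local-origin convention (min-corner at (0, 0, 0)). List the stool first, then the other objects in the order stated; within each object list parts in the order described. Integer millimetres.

translate([0, 0, 367]) cube([274, 352, 28]);
translate([15, 15, 0]) cylinder(h = 367, r = 15);
translate([259, 15, 0]) cylinder(h = 367, r = 15);
translate([15, 337, 0]) cylinder(h = 367, r = 15);
translate([259, 337, 0]) cylinder(h = 367, r = 15);
translate([-968, 0, 0]) {
  cube([28, 336, 933]);
  translate([710, 0, 0]) cube([28, 336, 933]);
  translate([28, 0, 0]) cube([682, 336, 26]);
  translate([28, 0, 402]) cube([682, 336, 26]);
  translate([28, 0, 804]) cube([682, 336, 26]);
}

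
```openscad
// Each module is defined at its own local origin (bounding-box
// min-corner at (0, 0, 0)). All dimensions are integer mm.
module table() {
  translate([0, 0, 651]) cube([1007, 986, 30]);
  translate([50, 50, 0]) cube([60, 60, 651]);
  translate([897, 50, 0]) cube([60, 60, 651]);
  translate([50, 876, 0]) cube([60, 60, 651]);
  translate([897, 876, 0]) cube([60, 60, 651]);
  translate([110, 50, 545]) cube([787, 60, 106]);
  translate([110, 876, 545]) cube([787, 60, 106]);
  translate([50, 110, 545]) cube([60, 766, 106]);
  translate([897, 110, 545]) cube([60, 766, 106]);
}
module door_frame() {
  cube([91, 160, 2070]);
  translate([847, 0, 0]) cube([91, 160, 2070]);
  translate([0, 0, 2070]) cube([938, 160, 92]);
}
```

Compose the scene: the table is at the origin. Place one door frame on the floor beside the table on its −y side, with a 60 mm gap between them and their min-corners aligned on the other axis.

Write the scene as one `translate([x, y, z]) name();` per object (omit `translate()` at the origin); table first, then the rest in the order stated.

table();
translate([0, -220, 0]) door_frame();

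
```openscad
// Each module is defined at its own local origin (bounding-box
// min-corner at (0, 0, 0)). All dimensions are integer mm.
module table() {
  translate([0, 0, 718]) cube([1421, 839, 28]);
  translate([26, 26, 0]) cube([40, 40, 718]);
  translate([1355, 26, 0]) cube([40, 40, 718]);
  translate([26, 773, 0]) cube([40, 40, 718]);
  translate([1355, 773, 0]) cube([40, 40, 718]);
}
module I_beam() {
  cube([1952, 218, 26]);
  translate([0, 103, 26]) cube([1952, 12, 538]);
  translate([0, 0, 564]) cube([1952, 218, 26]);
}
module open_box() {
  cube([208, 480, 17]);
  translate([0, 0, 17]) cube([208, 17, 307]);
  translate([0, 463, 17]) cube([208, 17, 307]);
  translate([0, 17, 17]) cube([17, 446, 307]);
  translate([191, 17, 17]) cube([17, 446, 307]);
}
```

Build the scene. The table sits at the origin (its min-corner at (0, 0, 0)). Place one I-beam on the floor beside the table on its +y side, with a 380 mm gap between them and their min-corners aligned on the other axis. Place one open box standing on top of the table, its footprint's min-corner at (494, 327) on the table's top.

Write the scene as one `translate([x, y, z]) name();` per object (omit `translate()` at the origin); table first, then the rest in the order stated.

table();
translate([0, 1219, 0]) I_beam();
translate([494, 327, 746]) open_box();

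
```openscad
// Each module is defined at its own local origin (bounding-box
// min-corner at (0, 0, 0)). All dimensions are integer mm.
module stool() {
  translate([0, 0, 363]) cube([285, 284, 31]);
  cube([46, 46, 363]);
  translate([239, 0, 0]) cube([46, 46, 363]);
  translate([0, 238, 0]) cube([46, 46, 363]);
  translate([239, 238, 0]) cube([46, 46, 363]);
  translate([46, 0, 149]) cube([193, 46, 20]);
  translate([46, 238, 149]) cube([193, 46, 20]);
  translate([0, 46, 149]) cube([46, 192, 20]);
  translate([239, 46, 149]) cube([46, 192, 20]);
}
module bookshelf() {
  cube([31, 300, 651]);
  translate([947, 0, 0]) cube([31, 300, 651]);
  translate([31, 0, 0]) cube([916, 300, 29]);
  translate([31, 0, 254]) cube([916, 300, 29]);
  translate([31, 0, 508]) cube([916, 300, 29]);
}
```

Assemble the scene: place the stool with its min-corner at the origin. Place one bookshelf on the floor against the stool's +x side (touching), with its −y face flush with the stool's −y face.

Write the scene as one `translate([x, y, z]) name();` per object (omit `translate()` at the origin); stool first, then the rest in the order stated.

stool();
translate([285, 0, 0]) bookshelf();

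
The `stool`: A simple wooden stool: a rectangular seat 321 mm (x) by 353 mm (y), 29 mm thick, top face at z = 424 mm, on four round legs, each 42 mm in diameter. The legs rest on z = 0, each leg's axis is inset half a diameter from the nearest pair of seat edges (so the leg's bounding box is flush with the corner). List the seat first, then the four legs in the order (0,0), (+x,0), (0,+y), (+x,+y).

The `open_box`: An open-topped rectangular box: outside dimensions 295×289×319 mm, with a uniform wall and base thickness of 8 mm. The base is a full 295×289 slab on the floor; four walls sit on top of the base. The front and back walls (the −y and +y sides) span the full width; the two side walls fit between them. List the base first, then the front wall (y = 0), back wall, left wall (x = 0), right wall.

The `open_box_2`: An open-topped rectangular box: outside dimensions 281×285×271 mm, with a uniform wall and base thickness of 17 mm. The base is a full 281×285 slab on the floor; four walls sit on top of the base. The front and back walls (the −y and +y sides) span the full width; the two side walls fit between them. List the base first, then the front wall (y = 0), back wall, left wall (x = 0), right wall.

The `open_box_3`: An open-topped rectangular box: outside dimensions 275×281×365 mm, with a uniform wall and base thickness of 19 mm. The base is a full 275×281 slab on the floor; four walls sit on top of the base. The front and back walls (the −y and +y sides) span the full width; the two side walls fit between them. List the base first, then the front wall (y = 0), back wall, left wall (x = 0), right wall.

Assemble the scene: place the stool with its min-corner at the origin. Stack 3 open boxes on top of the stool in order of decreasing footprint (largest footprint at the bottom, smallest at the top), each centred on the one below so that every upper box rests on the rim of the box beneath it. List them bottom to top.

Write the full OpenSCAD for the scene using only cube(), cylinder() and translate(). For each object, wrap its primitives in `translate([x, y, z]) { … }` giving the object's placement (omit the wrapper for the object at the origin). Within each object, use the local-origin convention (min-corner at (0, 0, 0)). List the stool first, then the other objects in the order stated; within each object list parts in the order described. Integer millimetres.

translate([0, 0, 395]) cube([321, 353, 29]);
translate([21, 21, 0]) cylinder(h = 395, r = 21);
translate([300, 21, 0]) cylinder(h = 395, r = 21);
translate([21, 332, 0]) cylinder(h = 395, r = 21);
translate([300, 332, 0]) cylinder(h = 395, r = 21);
translate([13, 32, 424]) {
  cube([295, 289, 8]);
  translate([0, 0, 8]) cube([295, 8, 311]);
  translate([0, 281, 8]) cube([295, 8, 311]);
  translate([0, 8, 8]) cube([8, 273, 311]);
  translate([287, 8, 8]) cube([8, 273, 311]);
}
translate([20, 34, 743]) {
  cube([281, 285, 17]);
  translate([0, 0, 17]) cube([281, 17, 254]);
  translate([0, 268, 17]) cube([281, 17, 254]);
  translate([0, 17, 17]) cube([17, 251, 254]);
  translate([264, 17, 17]) cube([17, 251, 254]);
}
translate([23, 36, 1014]) {
  cube([275, 281, 19]);
  translate([0, 0, 19]) cube([275, 19, 346]);
  translate([0, 262, 19]) cube([275, 19, 346]);
  translate([0, 19, 19]) cube([19, 243, 346]);
  translate([256, 19, 19]) cube([19, 243, 346]);
}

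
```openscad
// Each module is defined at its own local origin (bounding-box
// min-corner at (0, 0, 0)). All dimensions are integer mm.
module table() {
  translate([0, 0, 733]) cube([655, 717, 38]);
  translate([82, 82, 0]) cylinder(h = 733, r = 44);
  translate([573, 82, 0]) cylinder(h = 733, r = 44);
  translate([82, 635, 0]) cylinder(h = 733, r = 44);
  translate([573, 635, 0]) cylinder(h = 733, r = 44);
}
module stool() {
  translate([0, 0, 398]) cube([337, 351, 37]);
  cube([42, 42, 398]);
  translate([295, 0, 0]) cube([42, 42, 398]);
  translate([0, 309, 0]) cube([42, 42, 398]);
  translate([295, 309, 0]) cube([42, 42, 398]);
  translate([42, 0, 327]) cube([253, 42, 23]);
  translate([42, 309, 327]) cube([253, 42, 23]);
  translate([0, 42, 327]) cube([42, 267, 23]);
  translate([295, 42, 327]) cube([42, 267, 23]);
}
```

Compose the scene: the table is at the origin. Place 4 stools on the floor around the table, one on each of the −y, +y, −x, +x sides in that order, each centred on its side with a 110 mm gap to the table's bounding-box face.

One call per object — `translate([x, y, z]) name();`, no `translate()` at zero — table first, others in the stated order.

table();
translate([159, -461, 0]) stool();
translate([159, 827, 0]) stool();
translate([-447, 183, 0]) stool();
translate([765, 183, 0]) stool();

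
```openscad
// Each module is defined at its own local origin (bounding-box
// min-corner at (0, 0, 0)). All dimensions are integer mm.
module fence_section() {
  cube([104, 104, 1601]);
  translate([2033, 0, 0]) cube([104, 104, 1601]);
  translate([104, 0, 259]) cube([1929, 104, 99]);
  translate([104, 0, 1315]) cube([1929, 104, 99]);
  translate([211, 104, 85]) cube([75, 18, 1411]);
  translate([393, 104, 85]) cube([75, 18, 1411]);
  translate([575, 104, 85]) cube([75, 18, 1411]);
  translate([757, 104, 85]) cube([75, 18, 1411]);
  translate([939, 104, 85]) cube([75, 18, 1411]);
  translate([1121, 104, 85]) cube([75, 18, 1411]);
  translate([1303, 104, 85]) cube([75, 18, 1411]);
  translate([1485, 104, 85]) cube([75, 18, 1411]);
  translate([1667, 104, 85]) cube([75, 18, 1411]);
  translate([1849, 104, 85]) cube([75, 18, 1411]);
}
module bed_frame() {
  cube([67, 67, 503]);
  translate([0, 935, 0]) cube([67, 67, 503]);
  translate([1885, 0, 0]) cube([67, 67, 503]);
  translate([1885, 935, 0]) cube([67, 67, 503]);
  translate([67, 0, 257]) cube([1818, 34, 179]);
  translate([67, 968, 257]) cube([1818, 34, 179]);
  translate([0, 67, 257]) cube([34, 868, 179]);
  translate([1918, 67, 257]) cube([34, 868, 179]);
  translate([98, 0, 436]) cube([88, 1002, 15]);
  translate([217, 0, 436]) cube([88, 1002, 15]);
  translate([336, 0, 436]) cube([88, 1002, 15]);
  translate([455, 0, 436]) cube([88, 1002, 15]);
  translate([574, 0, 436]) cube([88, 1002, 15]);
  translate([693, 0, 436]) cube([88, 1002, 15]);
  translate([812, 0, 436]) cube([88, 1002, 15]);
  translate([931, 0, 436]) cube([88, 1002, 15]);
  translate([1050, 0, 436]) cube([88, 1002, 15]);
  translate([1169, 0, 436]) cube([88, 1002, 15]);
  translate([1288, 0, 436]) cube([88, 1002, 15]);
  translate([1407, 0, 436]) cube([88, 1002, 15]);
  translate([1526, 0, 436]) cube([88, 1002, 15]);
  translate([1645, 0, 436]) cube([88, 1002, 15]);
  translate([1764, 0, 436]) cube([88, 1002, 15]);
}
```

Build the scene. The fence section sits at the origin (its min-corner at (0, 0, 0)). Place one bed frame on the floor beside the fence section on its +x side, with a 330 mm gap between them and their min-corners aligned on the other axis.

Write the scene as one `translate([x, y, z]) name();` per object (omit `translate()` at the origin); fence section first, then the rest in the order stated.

fence_section();
translate([2467, 0, 0]) bed_frame();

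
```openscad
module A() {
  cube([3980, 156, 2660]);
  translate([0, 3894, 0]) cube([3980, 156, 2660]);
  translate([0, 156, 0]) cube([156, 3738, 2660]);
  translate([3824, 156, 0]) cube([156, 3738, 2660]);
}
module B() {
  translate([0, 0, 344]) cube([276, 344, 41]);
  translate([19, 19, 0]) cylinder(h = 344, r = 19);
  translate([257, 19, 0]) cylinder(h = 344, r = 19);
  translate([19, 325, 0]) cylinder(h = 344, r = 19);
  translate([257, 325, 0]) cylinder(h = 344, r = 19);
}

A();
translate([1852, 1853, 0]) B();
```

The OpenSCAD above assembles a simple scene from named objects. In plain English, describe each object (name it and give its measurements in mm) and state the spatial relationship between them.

A is the wall frame of a small rectangular building: four walls, each 2660 mm tall and 156 mm thick, enclosing a footprint 3980 mm (x) by 4050 mm (y) outside-to-outside, with no floor or roof. The front and back walls (the −y and +y sides) span the full width; the two side walls fit between them.

B is a simple wooden stool: a rectangular seat 276 mm (x) by 344 mm (y), 41 mm thick, top face at z = 385 mm, on four round legs, each 38 mm in diameter. The legs rest on z = 0, each leg's axis is inset half a diameter from the nearest pair of seat edges (so the leg's bounding box is flush with the corner).

The stool sits inside the house frame, centred.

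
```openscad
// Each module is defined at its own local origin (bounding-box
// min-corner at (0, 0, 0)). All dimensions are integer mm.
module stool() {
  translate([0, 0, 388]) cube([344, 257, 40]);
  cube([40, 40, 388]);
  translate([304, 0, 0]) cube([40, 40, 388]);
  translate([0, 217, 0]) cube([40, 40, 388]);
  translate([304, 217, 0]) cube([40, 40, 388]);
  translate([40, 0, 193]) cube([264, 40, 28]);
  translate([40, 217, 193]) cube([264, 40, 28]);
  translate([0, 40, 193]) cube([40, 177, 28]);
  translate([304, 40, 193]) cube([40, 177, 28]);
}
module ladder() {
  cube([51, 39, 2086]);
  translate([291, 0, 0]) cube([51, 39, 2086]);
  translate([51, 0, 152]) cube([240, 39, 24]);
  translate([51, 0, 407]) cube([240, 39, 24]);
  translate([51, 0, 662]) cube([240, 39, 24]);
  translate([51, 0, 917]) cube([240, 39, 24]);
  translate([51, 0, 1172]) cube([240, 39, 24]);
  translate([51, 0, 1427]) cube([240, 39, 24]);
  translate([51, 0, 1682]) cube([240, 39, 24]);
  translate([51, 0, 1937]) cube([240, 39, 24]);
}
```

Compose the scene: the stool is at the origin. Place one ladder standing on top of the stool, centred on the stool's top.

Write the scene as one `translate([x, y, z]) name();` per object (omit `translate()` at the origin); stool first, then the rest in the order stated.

stool();
translate([1, 109, 428]) ladder();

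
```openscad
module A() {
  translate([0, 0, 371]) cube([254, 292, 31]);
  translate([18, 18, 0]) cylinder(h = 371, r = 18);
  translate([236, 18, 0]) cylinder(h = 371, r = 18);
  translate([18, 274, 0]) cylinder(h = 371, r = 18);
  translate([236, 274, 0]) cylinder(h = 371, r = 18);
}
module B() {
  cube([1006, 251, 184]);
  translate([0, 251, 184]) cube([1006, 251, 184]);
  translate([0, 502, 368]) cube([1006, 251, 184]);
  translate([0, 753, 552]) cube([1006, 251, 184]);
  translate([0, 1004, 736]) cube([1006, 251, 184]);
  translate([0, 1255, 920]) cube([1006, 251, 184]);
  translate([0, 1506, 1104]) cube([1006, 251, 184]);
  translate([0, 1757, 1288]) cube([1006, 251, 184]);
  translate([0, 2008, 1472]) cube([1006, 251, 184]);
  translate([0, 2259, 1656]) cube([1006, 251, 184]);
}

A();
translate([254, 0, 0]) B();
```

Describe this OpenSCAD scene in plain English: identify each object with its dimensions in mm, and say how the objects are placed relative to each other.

A is a four-legged stool. The seat is 254×292 mm, 31 mm thick, top at z = 402 mm. It stands on four round legs, each 36 mm in diameter, from z = 0 to the seat underside, each leg's axis is inset half a diameter from the nearest pair of seat edges (so the leg's bounding box is flush with the corner).

B is a straight staircase of 10 solid steps. Each step is 1006 mm wide (x), 251 mm deep (y, the going) and 184 mm tall (the rise). The first step rests on the floor; each subsequent step sits one going further in +y and one rise higher in +z, directly behind and above the previous step with no overlap.

The staircase is against the stool's +x side, with their −y faces flush.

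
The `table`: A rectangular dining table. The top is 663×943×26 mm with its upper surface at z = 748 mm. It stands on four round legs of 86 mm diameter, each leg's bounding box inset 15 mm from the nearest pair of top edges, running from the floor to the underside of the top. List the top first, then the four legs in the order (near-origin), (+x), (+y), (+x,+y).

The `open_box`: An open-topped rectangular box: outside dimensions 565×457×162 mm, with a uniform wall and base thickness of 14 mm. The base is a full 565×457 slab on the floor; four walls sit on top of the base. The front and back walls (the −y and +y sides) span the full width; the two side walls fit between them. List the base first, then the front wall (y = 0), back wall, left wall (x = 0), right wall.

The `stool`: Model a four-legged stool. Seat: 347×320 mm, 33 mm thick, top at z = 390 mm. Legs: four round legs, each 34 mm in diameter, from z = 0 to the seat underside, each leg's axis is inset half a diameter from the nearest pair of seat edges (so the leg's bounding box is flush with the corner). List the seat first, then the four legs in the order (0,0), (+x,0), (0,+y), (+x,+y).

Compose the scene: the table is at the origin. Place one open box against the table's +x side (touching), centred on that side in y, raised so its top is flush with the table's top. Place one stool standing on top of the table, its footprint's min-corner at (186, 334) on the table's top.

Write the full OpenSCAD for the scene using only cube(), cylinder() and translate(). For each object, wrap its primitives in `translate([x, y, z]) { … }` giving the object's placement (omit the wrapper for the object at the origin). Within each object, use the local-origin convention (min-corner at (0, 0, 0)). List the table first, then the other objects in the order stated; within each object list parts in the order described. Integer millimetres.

translate([0, 0, 722]) cube([663, 943, 26]);
translate([58, 58, 0]) cylinder(h = 722, r = 43);
translate([605, 58, 0]) cylinder(h = 722, r = 43);
translate([58, 885, 0]) cylinder(h = 722, r = 43);
translate([605, 885, 0]) cylinder(h = 722, r = 43);
translate([663, 243, 586]) {
  cube([565, 457, 14]);
  translate([0, 0, 14]) cube([565, 14, 148]);
  translate([0, 443, 14]) cube([565, 14, 148]);
  translate([0, 14, 14]) cube([14, 429, 148]);
  translate([551, 14, 14]) cube([14, 429, 148]);
}
translate([186, 334, 748]) {
  translate([0, 0, 357]) cube([347, 320, 33]);
  translate([17, 17, 0]) cylinder(h = 357, r = 17);
  translate([330, 17, 0]) cylinder(h = 357, r = 17);
  translate([17, 303, 0]) cylinder(h = 357, r = 17);
  translate([330, 303, 0]) cylinder(h = 357, r = 17);
}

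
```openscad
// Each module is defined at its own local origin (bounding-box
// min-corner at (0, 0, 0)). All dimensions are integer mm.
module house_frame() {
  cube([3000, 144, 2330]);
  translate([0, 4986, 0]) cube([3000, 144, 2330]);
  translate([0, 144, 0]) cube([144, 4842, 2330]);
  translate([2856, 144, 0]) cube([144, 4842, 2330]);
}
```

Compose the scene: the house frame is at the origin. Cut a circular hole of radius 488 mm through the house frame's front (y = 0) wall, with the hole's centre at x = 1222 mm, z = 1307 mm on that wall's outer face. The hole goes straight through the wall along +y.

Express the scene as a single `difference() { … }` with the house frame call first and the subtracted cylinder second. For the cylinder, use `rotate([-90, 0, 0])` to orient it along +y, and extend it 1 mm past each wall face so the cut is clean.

difference() {
  house_frame();
  translate([1222, -1, 1307]) rotate([-90, 0, 0]) cylinder(h = 146, r = 488);
}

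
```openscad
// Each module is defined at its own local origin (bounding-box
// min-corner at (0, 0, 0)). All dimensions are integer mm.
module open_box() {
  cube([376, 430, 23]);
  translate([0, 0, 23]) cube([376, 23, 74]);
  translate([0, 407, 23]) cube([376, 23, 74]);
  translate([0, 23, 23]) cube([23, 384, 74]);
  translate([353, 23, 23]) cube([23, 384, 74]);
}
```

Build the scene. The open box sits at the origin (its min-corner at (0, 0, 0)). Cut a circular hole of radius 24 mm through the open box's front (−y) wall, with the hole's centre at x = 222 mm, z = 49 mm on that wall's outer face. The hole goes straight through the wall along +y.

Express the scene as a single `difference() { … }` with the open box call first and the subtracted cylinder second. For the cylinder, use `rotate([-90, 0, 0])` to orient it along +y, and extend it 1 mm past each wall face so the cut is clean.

difference() {
  open_box();
  translate([222, -1, 49]) rotate([-90, 0, 0]) cylinder(h = 25, r = 24);
}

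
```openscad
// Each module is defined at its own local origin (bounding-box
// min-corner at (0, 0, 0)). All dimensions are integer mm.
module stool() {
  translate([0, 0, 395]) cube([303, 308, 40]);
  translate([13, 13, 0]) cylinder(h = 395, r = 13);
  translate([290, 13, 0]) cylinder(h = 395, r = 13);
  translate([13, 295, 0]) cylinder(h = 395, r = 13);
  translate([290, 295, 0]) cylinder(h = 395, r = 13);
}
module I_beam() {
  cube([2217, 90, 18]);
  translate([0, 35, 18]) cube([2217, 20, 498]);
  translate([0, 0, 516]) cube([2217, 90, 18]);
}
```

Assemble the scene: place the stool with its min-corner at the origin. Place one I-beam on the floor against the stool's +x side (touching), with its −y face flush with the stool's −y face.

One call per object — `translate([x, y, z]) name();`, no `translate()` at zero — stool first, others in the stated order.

stool();
translate([303, 0, 0]) I_beam();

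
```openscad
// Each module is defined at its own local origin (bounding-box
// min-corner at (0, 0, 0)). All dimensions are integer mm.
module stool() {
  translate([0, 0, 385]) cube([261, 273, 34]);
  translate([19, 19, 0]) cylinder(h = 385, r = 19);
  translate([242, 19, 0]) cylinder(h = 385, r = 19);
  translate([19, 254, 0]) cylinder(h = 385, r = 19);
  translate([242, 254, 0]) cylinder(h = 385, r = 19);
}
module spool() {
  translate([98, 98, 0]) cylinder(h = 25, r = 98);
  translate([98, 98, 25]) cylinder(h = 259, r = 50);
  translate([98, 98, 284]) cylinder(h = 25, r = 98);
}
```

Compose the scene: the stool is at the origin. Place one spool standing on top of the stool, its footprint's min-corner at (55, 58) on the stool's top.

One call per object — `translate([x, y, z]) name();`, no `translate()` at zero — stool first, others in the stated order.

stool();
translate([55, 58, 419]) spool();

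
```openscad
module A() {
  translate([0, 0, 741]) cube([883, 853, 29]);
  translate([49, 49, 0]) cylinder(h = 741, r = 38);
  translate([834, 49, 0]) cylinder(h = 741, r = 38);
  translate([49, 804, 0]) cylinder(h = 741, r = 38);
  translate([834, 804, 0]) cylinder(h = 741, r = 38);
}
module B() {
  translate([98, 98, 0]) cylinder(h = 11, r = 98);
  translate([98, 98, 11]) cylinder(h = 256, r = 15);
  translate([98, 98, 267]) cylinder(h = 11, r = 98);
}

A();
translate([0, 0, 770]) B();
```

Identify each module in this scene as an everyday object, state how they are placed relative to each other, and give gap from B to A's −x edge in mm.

The spool's min-x is at 0; the table's min-x is 0; gap = 0 mm.

A is a table. B is a spool. The spool is on top of the table. The gap from the spool to the table's −x edge is 0 mm.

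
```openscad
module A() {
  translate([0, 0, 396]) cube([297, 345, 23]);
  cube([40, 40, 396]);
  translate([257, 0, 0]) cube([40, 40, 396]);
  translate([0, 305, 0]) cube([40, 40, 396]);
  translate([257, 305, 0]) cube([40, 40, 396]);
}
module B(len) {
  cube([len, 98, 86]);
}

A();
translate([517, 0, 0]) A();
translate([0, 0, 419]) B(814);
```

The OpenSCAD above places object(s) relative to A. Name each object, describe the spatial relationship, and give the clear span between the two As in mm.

Second stool starts at x = 517; first ends at x = 297; clear span = 517 − 297 = 220 mm.

A is a stool. B is a beam. A beam spans the tops of two stools. The clear span between the two stools is 220 mm.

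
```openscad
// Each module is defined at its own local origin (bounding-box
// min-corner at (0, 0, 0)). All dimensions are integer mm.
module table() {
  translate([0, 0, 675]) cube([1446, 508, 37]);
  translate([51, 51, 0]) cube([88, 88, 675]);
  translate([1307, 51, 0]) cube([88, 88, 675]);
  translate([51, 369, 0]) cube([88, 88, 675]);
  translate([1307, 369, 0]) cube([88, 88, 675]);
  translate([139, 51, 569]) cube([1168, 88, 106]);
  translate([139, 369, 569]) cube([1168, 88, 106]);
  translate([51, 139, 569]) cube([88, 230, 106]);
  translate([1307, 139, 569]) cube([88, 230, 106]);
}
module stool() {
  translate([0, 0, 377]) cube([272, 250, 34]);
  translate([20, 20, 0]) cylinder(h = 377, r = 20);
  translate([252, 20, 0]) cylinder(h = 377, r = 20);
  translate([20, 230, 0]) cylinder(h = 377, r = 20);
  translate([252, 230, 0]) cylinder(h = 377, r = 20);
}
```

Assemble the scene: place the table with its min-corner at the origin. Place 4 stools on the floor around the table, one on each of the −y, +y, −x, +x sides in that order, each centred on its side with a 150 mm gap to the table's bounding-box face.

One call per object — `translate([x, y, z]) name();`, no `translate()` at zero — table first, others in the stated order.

table();
translate([587, -400, 0]) stool();
translate([587, 658, 0]) stool();
translate([-422, 129, 0]) stool();
translate([1596, 129, 0]) stool();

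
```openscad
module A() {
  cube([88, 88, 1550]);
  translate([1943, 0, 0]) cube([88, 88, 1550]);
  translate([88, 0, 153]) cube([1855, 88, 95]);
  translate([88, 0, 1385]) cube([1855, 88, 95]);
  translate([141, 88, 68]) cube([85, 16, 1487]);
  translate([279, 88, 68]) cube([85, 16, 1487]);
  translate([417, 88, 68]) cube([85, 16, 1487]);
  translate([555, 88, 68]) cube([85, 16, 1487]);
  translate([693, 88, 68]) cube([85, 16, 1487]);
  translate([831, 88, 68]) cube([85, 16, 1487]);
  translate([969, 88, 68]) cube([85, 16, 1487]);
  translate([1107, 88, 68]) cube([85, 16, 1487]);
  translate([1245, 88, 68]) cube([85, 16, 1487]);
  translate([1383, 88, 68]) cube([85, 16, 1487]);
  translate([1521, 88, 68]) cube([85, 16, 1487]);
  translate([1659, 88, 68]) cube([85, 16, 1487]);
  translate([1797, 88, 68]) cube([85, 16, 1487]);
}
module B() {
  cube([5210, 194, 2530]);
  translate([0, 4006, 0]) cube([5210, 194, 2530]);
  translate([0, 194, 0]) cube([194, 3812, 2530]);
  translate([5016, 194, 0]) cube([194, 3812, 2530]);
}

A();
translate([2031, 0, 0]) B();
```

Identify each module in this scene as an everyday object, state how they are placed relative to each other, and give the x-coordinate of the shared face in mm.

The fence section's +x face and the house frame's −x face are both at x = 2031 mm.

A is a fence section. B is a house frame. The house frame is against the fence section's +x side, with their −y faces flush. The x-coordinate of the shared face is 2031 mm.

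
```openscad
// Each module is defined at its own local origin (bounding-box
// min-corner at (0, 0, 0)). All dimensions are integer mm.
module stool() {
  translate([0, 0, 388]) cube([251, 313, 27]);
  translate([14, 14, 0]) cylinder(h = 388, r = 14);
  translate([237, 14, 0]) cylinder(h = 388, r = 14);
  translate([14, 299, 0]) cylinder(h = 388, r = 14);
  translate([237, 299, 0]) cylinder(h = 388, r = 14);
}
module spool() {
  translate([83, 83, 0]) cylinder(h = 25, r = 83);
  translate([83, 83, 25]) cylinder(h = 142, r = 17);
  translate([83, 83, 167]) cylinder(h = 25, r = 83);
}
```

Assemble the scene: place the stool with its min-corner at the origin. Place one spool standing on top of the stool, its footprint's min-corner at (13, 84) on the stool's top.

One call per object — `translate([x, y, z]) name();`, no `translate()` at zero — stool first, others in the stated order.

stool();
translate([13, 84, 415]) spool();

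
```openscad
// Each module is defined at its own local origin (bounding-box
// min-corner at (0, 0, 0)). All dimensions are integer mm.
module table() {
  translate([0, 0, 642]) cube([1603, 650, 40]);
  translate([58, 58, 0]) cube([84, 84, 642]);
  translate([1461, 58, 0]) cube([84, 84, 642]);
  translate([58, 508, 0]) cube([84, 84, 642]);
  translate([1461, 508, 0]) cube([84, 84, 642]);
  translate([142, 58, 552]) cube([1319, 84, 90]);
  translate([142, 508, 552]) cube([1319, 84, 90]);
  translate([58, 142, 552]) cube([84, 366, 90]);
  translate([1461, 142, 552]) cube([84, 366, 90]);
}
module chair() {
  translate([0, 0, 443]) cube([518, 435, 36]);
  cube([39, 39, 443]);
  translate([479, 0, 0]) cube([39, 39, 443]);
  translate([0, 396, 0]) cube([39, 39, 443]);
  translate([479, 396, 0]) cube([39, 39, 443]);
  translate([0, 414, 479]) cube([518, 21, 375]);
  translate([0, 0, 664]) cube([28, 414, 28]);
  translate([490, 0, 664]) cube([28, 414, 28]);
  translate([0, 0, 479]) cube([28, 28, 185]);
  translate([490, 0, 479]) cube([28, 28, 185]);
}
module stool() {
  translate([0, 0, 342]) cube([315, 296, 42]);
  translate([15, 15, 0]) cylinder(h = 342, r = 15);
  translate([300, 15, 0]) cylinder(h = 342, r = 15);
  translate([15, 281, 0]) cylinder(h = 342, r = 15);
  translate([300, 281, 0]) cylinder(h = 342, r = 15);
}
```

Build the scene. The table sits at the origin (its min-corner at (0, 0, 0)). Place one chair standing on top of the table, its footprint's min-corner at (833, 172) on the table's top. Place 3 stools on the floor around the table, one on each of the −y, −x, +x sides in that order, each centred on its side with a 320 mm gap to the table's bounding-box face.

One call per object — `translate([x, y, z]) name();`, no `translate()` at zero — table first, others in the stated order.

table();
translate([833, 172, 682]) chair();
translate([644, -616, 0]) stool();
translate([-635, 177, 0]) stool();
translate([1923, 177, 0]) stool();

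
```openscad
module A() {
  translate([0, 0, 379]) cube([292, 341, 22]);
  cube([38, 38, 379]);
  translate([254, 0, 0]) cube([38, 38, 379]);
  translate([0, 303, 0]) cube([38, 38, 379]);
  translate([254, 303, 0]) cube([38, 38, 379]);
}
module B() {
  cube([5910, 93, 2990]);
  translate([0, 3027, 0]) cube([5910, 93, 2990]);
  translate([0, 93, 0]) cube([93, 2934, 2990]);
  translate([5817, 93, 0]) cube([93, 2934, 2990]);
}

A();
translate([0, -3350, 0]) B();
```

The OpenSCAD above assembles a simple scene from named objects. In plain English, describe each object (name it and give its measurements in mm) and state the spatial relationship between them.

A is a four-legged stool. The seat is a 292×341×22 mm slab whose top surface is at z = 401 mm; four square legs, each 38×38 mm in cross-section, run from the floor (z = 0) to the underside of the seat, each flush with a corner of the seat.

B is the wall frame of a small rectangular building: four walls, each 2990 mm tall and 93 mm thick, enclosing a footprint 5910 mm (x) by 3120 mm (y) outside-to-outside, with no floor or roof. The front and back walls (the −y and +y sides) span the full width; the two side walls fit between them.

The house frame is on the floor beside the stool on its −y side.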